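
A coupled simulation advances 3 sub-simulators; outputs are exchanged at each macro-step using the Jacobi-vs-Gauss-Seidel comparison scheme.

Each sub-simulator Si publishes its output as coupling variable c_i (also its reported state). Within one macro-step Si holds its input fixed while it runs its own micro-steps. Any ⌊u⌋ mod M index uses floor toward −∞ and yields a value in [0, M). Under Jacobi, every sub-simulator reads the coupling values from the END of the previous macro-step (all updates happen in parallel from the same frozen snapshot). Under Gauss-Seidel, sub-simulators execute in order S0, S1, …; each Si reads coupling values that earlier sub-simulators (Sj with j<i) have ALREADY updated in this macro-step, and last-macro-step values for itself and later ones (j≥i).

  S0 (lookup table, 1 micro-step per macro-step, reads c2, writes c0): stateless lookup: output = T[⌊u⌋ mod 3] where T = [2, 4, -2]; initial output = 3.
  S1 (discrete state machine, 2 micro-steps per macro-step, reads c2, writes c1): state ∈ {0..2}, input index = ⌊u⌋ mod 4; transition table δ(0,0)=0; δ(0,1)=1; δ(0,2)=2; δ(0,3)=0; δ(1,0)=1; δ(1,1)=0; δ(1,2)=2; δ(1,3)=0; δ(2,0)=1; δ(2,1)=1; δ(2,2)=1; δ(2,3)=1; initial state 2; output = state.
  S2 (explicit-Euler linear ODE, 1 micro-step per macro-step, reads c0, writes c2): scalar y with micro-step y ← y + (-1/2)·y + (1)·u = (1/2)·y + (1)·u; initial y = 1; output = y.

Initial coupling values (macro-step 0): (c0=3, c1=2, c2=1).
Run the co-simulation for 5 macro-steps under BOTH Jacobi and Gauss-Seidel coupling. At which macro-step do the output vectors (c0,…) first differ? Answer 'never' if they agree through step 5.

first divergence at macro-step: 1

[Jacobi] macro 1: S0 reads c2=1 → after 1×micro: 4; S1 reads c2=1 → after 2×micro: 0; S2 reads c0=3 → after 1×micro: 7/2 ⇒ (c0=4, c1=0, c2=7/2)
[Jacobi] macro 2: S0 reads c2=7/2 → after 1×micro: 2; S1 reads c2=7/2 → after 2×micro: 0; S2 reads c0=4 → after 1×micro: 23/4 ⇒ (c0=2, c1=0, c2=23/4)
[Jacobi] macro 3: S0 reads c2=23/4 → after 1×micro: -2; S1 reads c2=23/4 → after 2×micro: 0; S2 reads c0=2 → after 1×micro: 39/8 ⇒ (c0=-2, c1=0, c2=39/8)
[Jacobi] macro 4: S0 reads c2=39/8 → after 1×micro: 4; S1 reads c2=39/8 → after 2×micro: 0; S2 reads c0=-2 → after 1×micro: 7/16 ⇒ (c0=4, c1=0, c2=7/16)
[Jacobi] macro 5: S0 reads c2=7/16 → after 1×micro: 2; S1 reads c2=7/16 → after 2×micro: 0; S2 reads c0=4 → after 1×micro: 135/32 ⇒ (c0=2, c1=0, c2=135/32)
[Gauss-Seidel] macro 1: S0 reads c2=1 → after 1×micro: 4; S1 reads c2=1 → after 2×micro: 0; S2 reads c0=4 → after 1×micro: 9/2 ⇒ (c0=4, c1=0, c2=9/2)
[Gauss-Seidel] macro 2: S0 reads c2=9/2 → after 1×micro: 4; S1 reads c2=9/2 → after 2×micro: 0; S2 reads c0=4 → after 1×micro: 25/4 ⇒ (c0=4, c1=0, c2=25/4)
[Gauss-Seidel] macro 3: S0 reads c2=25/4 → after 1×micro: 2; S1 reads c2=25/4 → after 2×micro: 1; S2 reads c0=2 → after 1×micro: 41/8 ⇒ (c0=2, c1=1, c2=41/8)
[Gauss-Seidel] macro 4: S0 reads c2=41/8 → after 1×micro: -2; S1 reads c2=41/8 → after 2×micro: 1; S2 reads c0=-2 → after 1×micro: 9/16 ⇒ (c0=-2, c1=1, c2=9/16)
[Gauss-Seidel] macro 5: S0 reads c2=9/16 → after 1×micro: 2; S1 reads c2=9/16 → after 2×micro: 1; S2 reads c0=2 → after 1×micro: 73/32 ⇒ (c0=2, c1=1, c2=73/32)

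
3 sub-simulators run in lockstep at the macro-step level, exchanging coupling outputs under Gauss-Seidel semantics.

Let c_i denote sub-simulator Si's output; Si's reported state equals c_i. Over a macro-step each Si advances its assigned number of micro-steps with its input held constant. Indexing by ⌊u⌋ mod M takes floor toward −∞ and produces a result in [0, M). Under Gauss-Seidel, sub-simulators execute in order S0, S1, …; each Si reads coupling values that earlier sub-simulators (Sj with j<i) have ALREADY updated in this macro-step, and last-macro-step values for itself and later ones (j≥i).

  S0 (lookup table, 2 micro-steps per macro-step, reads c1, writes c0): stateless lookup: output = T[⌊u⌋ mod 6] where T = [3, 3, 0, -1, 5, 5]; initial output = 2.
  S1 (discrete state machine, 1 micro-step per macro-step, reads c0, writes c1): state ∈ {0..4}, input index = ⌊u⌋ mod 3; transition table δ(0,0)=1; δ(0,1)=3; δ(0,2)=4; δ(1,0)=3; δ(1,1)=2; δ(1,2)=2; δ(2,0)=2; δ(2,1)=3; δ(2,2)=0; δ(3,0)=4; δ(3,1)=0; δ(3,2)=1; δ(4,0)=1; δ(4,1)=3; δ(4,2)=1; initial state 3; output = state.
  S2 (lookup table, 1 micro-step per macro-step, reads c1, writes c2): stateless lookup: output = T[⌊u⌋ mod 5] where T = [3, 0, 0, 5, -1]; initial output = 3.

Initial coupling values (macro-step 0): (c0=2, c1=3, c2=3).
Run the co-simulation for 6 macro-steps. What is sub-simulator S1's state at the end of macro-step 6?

macro 1: S0 reads c1=3 → after 2×micro: -1; S1 reads c0=-1 → after 1×micro: 1; S2 reads c1=1 → after 1×micro: 0 ⇒ (c0=-1, c1=1, c2=0)
macro 2: S0 reads c1=1 → after 2×micro: 3; S1 reads c0=3 → after 1×micro: 3; S2 reads c1=3 → after 1×micro: 5 ⇒ (c0=3, c1=3, c2=5)
macro 3: S0 reads c1=3 → after 2×micro: -1; S1 reads c0=-1 → after 1×micro: 1; S2 reads c1=1 → after 1×micro: 0 ⇒ (c0=-1, c1=1, c2=0)
macro 4: S0 reads c1=1 → after 2×micro: 3; S1 reads c0=3 → after 1×micro: 3; S2 reads c1=3 → after 1×micro: 5 ⇒ (c0=3, c1=3, c2=5)
macro 5: S0 reads c1=3 → after 2×micro: -1; S1 reads c0=-1 → after 1×micro: 1; S2 reads c1=1 → after 1×micro: 0 ⇒ (c0=-1, c1=1, c2=0)
macro 6: S0 reads c1=1 → after 2×micro: 3; S1 reads c0=3 → after 1×micro: 3; S2 reads c1=3 → after 1×micro: 5 ⇒ (c0=3, c1=3, c2=5)

S1 state at macro-step 6 = 3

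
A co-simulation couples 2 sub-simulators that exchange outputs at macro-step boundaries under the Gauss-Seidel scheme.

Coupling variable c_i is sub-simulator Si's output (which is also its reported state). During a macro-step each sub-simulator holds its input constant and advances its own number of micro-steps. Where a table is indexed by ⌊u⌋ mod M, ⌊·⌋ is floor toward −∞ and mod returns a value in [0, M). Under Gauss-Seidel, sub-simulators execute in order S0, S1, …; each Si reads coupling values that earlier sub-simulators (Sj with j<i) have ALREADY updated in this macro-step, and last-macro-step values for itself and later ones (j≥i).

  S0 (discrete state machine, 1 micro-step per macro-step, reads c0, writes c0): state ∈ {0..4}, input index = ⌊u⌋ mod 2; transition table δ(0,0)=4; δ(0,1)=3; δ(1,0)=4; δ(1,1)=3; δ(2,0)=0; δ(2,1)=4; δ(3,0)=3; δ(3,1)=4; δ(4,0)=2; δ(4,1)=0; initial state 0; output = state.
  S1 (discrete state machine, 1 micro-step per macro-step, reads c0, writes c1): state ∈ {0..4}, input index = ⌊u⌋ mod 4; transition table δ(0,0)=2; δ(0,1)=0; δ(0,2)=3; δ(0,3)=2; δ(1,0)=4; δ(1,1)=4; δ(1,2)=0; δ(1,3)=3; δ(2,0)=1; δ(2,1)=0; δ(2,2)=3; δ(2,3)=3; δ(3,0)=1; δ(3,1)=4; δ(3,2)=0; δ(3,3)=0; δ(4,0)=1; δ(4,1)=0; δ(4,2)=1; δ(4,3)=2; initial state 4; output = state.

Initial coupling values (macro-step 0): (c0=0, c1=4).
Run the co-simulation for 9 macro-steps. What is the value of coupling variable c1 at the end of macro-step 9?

c1 at macro-step 9 = 2

macro 1: S0 reads c0=0 → after 1×micro: 4; S1 reads c0=4 → after 1×micro: 1 ⇒ (c0=4, c1=1)
macro 2: S0 reads c0=4 → after 1×micro: 2; S1 reads c0=2 → after 1×micro: 0 ⇒ (c0=2, c1=0)
macro 3: S0 reads c0=2 → after 1×micro: 0; S1 reads c0=0 → after 1×micro: 2 ⇒ (c0=0, c1=2)
macro 4: S0 reads c0=0 → after 1×micro: 4; S1 reads c0=4 → after 1×micro: 1 ⇒ (c0=4, c1=1)
macro 5: S0 reads c0=4 → after 1×micro: 2; S1 reads c0=2 → after 1×micro: 0 ⇒ (c0=2, c1=0)
macro 6: S0 reads c0=2 → after 1×micro: 0; S1 reads c0=0 → after 1×micro: 2 ⇒ (c0=0, c1=2)
macro 7: S0 reads c0=0 → after 1×micro: 4; S1 reads c0=4 → after 1×micro: 1 ⇒ (c0=4, c1=1)
macro 8: S0 reads c0=4 → after 1×micro: 2; S1 reads c0=2 → after 1×micro: 0 ⇒ (c0=2, c1=0)
macro 9: S0 reads c0=2 → after 1×micro: 0; S1 reads c0=0 → after 1×micro: 2 ⇒ (c0=0, c1=2)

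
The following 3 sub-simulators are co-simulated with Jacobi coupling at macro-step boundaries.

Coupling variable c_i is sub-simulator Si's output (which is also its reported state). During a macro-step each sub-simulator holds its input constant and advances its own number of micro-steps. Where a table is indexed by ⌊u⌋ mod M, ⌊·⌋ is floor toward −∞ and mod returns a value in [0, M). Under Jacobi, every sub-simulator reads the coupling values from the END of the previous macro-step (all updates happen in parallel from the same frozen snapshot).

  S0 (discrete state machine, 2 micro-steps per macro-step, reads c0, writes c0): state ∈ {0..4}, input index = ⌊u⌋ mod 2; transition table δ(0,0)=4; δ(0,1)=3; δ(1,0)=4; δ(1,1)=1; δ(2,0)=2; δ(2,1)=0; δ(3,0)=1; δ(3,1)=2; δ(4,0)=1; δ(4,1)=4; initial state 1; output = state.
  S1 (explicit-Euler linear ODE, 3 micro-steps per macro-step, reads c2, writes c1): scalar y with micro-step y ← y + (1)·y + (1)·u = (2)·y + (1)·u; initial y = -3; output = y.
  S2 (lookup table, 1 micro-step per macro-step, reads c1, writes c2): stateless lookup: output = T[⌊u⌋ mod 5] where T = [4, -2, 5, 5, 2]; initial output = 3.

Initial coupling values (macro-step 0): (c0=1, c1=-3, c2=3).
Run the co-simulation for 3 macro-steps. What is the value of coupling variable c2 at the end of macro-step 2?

c2 at macro-step 2 = 5

macro 1: S0 reads c0=1 → after 2×micro: 1; S1 reads c2=3 → after 3×micro: -3; S2 reads c1=-3 → after 1×micro: 5 ⇒ (c0=1, c1=-3, c2=5)
macro 2: S0 reads c0=1 → after 2×micro: 1; S1 reads c2=5 → after 3×micro: 11; S2 reads c1=-3 → after 1×micro: 5 ⇒ (c0=1, c1=11, c2=5)
macro 3: S0 reads c0=1 → after 2×micro: 1; S1 reads c2=5 → after 3×micro: 123; S2 reads c1=11 → after 1×micro: -2 ⇒ (c0=1, c1=123, c2=-2)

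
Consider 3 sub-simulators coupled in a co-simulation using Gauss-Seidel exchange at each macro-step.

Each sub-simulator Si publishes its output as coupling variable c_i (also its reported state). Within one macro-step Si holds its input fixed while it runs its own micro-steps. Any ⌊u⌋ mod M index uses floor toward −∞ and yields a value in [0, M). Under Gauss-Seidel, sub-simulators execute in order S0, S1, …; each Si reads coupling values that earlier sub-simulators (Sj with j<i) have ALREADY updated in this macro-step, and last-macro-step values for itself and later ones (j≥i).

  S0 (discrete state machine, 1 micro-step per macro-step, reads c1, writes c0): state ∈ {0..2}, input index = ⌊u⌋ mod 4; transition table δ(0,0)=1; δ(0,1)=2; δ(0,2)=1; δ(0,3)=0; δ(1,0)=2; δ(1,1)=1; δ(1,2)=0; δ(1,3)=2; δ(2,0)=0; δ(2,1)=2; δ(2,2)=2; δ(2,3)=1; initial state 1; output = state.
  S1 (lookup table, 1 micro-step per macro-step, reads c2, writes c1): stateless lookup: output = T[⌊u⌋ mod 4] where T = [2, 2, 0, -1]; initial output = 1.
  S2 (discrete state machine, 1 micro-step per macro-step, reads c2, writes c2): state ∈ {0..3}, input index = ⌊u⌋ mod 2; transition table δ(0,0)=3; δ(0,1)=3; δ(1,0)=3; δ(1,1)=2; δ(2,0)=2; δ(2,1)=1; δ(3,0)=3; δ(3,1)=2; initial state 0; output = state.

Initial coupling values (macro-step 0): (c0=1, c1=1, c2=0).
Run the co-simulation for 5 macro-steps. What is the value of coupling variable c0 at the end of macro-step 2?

c0 at macro-step 2 = 0

macro 1: S0 reads c1=1 → after 1×micro: 1; S1 reads c2=0 → after 1×micro: 2; S2 reads c2=0 → after 1×micro: 3 ⇒ (c0=1, c1=2, c2=3)
macro 2: S0 reads c1=2 → after 1×micro: 0; S1 reads c2=3 → after 1×micro: -1; S2 reads c2=3 → after 1×micro: 2 ⇒ (c0=0, c1=-1, c2=2)
macro 3: S0 reads c1=-1 → after 1×micro: 0; S1 reads c2=2 → after 1×micro: 0; S2 reads c2=2 → after 1×micro: 2 ⇒ (c0=0, c1=0, c2=2)
macro 4: S0 reads c1=0 → after 1×micro: 1; S1 reads c2=2 → after 1×micro: 0; S2 reads c2=2 → after 1×micro: 2 ⇒ (c0=1, c1=0, c2=2)
macro 5: S0 reads c1=0 → after 1×micro: 2; S1 reads c2=2 → after 1×micro: 0; S2 reads c2=2 → after 1×micro: 2 ⇒ (c0=2, c1=0, c2=2)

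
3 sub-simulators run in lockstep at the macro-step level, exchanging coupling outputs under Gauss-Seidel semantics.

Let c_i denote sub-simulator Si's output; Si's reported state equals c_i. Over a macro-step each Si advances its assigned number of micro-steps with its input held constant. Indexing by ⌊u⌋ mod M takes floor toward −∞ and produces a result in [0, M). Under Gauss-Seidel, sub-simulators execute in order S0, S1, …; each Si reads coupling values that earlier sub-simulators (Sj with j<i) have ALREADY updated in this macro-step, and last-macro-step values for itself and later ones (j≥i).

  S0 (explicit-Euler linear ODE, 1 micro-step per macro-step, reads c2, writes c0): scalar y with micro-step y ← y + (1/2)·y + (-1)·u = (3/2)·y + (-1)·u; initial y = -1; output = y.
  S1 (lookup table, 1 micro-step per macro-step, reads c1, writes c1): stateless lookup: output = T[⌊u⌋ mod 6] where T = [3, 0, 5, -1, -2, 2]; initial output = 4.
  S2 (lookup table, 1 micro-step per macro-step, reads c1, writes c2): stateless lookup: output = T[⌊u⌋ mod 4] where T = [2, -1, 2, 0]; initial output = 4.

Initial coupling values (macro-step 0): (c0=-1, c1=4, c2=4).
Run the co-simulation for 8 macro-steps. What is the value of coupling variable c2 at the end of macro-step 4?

macro 1: S0 reads c2=4 → after 1×micro: -11/2; S1 reads c1=4 → after 1×micro: -2; S2 reads c1=-2 → after 1×micro: 2 ⇒ (c0=-11/2, c1=-2, c2=2)
macro 2: S0 reads c2=2 → after 1×micro: -41/4; S1 reads c1=-2 → after 1×micro: -2; S2 reads c1=-2 → after 1×micro: 2 ⇒ (c0=-41/4, c1=-2, c2=2)
macro 3: S0 reads c2=2 → after 1×micro: -139/8; S1 reads c1=-2 → after 1×micro: -2; S2 reads c1=-2 → after 1×micro: 2 ⇒ (c0=-139/8, c1=-2, c2=2)
macro 4: S0 reads c2=2 → after 1×micro: -449/16; S1 reads c1=-2 → after 1×micro: -2; S2 reads c1=-2 → after 1×micro: 2 ⇒ (c0=-449/16, c1=-2, c2=2)
macro 5: S0 reads c2=2 → after 1×micro: -1411/32; S1 reads c1=-2 → after 1×micro: -2; S2 reads c1=-2 → after 1×micro: 2 ⇒ (c0=-1411/32, c1=-2, c2=2)
macro 6: S0 reads c2=2 → after 1×micro: -4361/64; S1 reads c1=-2 → after 1×micro: -2; S2 reads c1=-2 → after 1×micro: 2 ⇒ (c0=-4361/64, c1=-2, c2=2)
macro 7: S0 reads c2=2 → after 1×micro: -13339/128; S1 reads c1=-2 → after 1×micro: -2; S2 reads c1=-2 → after 1×micro: 2 ⇒ (c0=-13339/128, c1=-2, c2=2)
macro 8: S0 reads c2=2 → after 1×micro: -40529/256; S1 reads c1=-2 → after 1×micro: -2; S2 reads c1=-2 → after 1×micro: 2 ⇒ (c0=-40529/256, c1=-2, c2=2)

c2 at macro-step 4 = 2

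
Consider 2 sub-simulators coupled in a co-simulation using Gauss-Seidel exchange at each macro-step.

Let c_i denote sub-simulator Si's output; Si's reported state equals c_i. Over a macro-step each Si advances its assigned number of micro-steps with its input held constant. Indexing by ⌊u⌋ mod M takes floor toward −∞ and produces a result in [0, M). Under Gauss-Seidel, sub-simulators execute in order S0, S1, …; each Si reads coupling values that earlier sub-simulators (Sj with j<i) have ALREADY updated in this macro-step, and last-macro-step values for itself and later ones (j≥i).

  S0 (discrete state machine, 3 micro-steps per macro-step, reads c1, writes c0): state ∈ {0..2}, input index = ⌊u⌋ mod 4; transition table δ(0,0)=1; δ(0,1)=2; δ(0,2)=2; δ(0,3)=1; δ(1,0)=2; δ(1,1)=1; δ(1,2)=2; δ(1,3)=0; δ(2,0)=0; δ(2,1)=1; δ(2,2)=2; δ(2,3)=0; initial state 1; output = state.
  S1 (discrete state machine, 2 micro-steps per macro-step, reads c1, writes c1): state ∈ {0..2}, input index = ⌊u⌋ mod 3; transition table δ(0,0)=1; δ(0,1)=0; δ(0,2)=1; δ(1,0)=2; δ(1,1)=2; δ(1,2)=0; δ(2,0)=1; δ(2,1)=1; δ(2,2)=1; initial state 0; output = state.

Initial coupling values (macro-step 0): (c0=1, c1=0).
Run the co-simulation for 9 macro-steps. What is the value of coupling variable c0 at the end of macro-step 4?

macro 1: S0 reads c1=0 → after 3×micro: 1; S1 reads c1=0 → after 2×micro: 2 ⇒ (c0=1, c1=2)
macro 2: S0 reads c1=2 → after 3×micro: 2; S1 reads c1=2 → after 2×micro: 0 ⇒ (c0=2, c1=0)
macro 3: S0 reads c1=0 → after 3×micro: 2; S1 reads c1=0 → after 2×micro: 2 ⇒ (c0=2, c1=2)
macro 4: S0 reads c1=2 → after 3×micro: 2; S1 reads c1=2 → after 2×micro: 0 ⇒ (c0=2, c1=0)
macro 5: S0 reads c1=0 → after 3×micro: 2; S1 reads c1=0 → after 2×micro: 2 ⇒ (c0=2, c1=2)
macro 6: S0 reads c1=2 → after 3×micro: 2; S1 reads c1=2 → after 2×micro: 0 ⇒ (c0=2, c1=0)
macro 7: S0 reads c1=0 → after 3×micro: 2; S1 reads c1=0 → after 2×micro: 2 ⇒ (c0=2, c1=2)
macro 8: S0 reads c1=2 → after 3×micro: 2; S1 reads c1=2 → after 2×micro: 0 ⇒ (c0=2, c1=0)
macro 9: S0 reads c1=0 → after 3×micro: 2; S1 reads c1=0 → after 2×micro: 2 ⇒ (c0=2, c1=2)

c0 at macro-step 4 = 2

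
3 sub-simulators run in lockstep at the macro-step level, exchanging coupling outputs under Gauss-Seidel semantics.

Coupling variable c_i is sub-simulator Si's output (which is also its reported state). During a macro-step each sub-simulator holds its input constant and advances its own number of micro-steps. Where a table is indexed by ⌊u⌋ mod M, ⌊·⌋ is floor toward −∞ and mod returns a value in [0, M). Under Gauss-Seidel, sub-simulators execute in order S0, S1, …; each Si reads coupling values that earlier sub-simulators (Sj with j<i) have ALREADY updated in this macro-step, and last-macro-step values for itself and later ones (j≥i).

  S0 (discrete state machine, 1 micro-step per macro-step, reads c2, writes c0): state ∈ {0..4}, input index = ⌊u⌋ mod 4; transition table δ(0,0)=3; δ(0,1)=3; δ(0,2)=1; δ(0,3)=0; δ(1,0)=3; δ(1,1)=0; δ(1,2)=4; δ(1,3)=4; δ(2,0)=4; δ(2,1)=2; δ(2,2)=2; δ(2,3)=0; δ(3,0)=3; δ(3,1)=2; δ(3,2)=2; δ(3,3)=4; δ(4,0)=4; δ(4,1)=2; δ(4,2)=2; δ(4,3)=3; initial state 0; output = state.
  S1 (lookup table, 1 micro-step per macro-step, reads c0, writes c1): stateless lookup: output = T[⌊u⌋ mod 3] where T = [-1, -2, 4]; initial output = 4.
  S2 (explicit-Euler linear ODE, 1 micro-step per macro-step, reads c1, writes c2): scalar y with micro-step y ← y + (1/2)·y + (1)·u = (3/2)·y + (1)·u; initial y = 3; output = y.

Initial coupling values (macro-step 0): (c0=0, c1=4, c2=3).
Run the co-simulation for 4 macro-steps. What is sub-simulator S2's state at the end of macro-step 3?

S2 state at macro-step 3 = 43/8

macro 1: S0 reads c2=3 → after 1×micro: 0; S1 reads c0=0 → after 1×micro: -1; S2 reads c1=-1 → after 1×micro: 7/2 ⇒ (c0=0, c1=-1, c2=7/2)
macro 2: S0 reads c2=7/2 → after 1×micro: 0; S1 reads c0=0 → after 1×micro: -1; S2 reads c1=-1 → after 1×micro: 17/4 ⇒ (c0=0, c1=-1, c2=17/4)
macro 3: S0 reads c2=17/4 → after 1×micro: 3; S1 reads c0=3 → after 1×micro: -1; S2 reads c1=-1 → after 1×micro: 43/8 ⇒ (c0=3, c1=-1, c2=43/8)
macro 4: S0 reads c2=43/8 → after 1×micro: 2; S1 reads c0=2 → after 1×micro: 4; S2 reads c1=4 → after 1×micro: 193/16 ⇒ (c0=2, c1=4, c2=193/16)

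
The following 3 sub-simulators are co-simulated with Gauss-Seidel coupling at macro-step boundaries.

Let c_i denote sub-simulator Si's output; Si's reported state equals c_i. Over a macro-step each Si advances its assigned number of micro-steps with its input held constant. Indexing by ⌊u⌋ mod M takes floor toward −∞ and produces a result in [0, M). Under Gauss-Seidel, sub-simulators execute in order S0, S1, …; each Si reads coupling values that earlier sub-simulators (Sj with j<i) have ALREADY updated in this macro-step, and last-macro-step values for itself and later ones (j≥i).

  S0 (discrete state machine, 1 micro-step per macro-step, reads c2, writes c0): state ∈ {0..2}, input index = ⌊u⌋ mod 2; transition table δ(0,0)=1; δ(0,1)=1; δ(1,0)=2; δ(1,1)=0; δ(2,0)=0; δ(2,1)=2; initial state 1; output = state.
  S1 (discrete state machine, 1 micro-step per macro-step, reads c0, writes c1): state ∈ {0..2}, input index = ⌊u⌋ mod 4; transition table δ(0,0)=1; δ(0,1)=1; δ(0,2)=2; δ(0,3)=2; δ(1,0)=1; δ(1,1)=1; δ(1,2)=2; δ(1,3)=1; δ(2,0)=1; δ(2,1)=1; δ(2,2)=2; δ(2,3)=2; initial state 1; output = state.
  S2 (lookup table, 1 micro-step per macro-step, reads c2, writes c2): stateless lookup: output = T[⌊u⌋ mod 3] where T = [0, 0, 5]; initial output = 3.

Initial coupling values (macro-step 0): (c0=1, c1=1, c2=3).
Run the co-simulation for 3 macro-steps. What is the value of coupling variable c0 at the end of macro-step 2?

macro 1: S0 reads c2=3 → after 1×micro: 0; S1 reads c0=0 → after 1×micro: 1; S2 reads c2=3 → after 1×micro: 0 ⇒ (c0=0, c1=1, c2=0)
macro 2: S0 reads c2=0 → after 1×micro: 1; S1 reads c0=1 → after 1×micro: 1; S2 reads c2=0 → after 1×micro: 0 ⇒ (c0=1, c1=1, c2=0)
macro 3: S0 reads c2=0 → after 1×micro: 2; S1 reads c0=2 → after 1×micro: 2; S2 reads c2=0 → after 1×micro: 0 ⇒ (c0=2, c1=2, c2=0)

c0 at macro-step 2 = 1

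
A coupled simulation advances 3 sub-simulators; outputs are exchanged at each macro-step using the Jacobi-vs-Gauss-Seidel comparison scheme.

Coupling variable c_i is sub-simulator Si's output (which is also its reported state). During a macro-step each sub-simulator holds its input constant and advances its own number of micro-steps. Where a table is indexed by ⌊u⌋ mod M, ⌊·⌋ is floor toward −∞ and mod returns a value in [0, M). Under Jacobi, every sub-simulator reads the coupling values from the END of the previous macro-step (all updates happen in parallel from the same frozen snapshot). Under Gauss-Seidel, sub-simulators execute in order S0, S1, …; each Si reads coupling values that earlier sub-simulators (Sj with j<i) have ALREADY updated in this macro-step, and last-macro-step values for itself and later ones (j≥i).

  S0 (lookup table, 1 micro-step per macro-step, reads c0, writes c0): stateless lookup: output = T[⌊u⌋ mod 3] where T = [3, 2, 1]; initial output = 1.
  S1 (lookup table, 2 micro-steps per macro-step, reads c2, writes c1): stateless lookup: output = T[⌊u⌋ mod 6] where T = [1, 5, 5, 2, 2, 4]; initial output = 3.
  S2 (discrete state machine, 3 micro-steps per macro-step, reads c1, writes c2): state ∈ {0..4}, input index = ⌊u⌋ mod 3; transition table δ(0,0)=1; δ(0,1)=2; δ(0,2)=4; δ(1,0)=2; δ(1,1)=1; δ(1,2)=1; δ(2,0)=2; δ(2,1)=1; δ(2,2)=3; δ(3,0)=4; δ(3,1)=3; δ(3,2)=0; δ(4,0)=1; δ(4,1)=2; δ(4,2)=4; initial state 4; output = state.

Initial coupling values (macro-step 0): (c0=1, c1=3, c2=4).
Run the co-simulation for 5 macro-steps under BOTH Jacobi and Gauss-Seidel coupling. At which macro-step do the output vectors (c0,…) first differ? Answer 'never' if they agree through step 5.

[Jacobi] macro 1: S0 reads c0=1 → after 1×micro: 2; S1 reads c2=4 → after 2×micro: 2; S2 reads c1=3 → after 3×micro: 2 ⇒ (c0=2, c1=2, c2=2)
[Jacobi] macro 2: S0 reads c0=2 → after 1×micro: 1; S1 reads c2=2 → after 2×micro: 5; S2 reads c1=2 → after 3×micro: 4 ⇒ (c0=1, c1=5, c2=4)
[Jacobi] macro 3: S0 reads c0=1 → after 1×micro: 2; S1 reads c2=4 → after 2×micro: 2; S2 reads c1=5 → after 3×micro: 4 ⇒ (c0=2, c1=2, c2=4)
[Jacobi] macro 4: S0 reads c0=2 → after 1×micro: 1; S1 reads c2=4 → after 2×micro: 2; S2 reads c1=2 → after 3×micro: 4 ⇒ (c0=1, c1=2, c2=4)
[Jacobi] macro 5: S0 reads c0=1 → after 1×micro: 2; S1 reads c2=4 → after 2×micro: 2; S2 reads c1=2 → after 3×micro: 4 ⇒ (c0=2, c1=2, c2=4)
[Gauss-Seidel] macro 1: S0 reads c0=1 → after 1×micro: 2; S1 reads c2=4 → after 2×micro: 2; S2 reads c1=2 → after 3×micro: 4 ⇒ (c0=2, c1=2, c2=4)
[Gauss-Seidel] macro 2: S0 reads c0=2 → after 1×micro: 1; S1 reads c2=4 → after 2×micro: 2; S2 reads c1=2 → after 3×micro: 4 ⇒ (c0=1, c1=2, c2=4)
[Gauss-Seidel] macro 3: S0 reads c0=1 → after 1×micro: 2; S1 reads c2=4 → after 2×micro: 2; S2 reads c1=2 → after 3×micro: 4 ⇒ (c0=2, c1=2, c2=4)
[Gauss-Seidel] macro 4: S0 reads c0=2 → after 1×micro: 1; S1 reads c2=4 → after 2×micro: 2; S2 reads c1=2 → after 3×micro: 4 ⇒ (c0=1, c1=2, c2=4)
[Gauss-Seidel] macro 5: S0 reads c0=1 → after 1×micro: 2; S1 reads c2=4 → after 2×micro: 2; S2 reads c1=2 → after 3×micro: 4 ⇒ (c0=2, c1=2, c2=4)

first divergence at macro-step: 1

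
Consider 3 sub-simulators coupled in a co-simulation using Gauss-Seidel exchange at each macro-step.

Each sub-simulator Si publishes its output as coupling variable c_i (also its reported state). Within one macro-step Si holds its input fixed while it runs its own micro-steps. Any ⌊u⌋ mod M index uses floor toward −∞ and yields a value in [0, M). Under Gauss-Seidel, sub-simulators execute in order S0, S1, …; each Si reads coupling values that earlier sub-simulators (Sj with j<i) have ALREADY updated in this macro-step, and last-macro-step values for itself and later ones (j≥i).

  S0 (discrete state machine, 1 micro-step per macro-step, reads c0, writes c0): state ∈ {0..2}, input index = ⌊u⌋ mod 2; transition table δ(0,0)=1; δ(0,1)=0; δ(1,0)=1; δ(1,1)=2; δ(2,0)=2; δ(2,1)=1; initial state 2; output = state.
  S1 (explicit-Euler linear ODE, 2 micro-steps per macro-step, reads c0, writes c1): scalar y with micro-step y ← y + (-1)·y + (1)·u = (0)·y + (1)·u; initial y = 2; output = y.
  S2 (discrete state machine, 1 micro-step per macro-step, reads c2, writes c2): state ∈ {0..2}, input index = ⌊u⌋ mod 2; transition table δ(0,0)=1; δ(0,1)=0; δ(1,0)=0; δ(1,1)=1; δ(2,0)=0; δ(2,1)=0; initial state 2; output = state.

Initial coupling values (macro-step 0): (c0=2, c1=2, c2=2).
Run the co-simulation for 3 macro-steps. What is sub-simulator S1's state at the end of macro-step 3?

macro 1: S0 reads c0=2 → after 1×micro: 2; S1 reads c0=2 → after 2×micro: 2; S2 reads c2=2 → after 1×micro: 0 ⇒ (c0=2, c1=2, c2=0)
macro 2: S0 reads c0=2 → after 1×micro: 2; S1 reads c0=2 → after 2×micro: 2; S2 reads c2=0 → after 1×micro: 1 ⇒ (c0=2, c1=2, c2=1)
macro 3: S0 reads c0=2 → after 1×micro: 2; S1 reads c0=2 → after 2×micro: 2; S2 reads c2=1 → after 1×micro: 1 ⇒ (c0=2, c1=2, c2=1)

S1 state at macro-step 3 = 2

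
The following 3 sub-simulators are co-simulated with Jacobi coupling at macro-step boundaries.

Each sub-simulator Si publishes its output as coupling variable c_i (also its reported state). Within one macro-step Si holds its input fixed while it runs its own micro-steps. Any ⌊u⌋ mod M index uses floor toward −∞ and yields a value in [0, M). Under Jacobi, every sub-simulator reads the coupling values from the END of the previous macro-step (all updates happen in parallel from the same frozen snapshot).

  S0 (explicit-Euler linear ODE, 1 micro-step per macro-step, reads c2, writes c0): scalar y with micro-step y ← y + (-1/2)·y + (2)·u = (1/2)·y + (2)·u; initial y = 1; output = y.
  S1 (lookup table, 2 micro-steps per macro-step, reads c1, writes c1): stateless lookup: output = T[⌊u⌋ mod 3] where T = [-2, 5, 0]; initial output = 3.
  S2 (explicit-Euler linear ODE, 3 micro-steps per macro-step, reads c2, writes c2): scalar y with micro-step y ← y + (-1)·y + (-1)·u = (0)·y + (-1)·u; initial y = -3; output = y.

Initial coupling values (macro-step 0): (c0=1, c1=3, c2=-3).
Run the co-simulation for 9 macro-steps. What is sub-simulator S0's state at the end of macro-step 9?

macro 1: S0 reads c2=-3 → after 1×micro: -11/2; S1 reads c1=3 → after 2×micro: -2; S2 reads c2=-3 → after 3×micro: 3 ⇒ (c0=-11/2, c1=-2, c2=3)
macro 2: S0 reads c2=3 → after 1×micro: 13/4; S1 reads c1=-2 → after 2×micro: 5; S2 reads c2=3 → after 3×micro: -3 ⇒ (c0=13/4, c1=5, c2=-3)
macro 3: S0 reads c2=-3 → after 1×micro: -35/8; S1 reads c1=5 → after 2×micro: 0; S2 reads c2=-3 → after 3×micro: 3 ⇒ (c0=-35/8, c1=0, c2=3)
macro 4: S0 reads c2=3 → after 1×micro: 61/16; S1 reads c1=0 → after 2×micro: -2; S2 reads c2=3 → after 3×micro: -3 ⇒ (c0=61/16, c1=-2, c2=-3)
macro 5: S0 reads c2=-3 → after 1×micro: -131/32; S1 reads c1=-2 → after 2×micro: 5; S2 reads c2=-3 → after 3×micro: 3 ⇒ (c0=-131/32, c1=5, c2=3)
macro 6: S0 reads c2=3 → after 1×micro: 253/64; S1 reads c1=5 → after 2×micro: 0; S2 reads c2=3 → after 3×micro: -3 ⇒ (c0=253/64, c1=0, c2=-3)
macro 7: S0 reads c2=-3 → after 1×micro: -515/128; S1 reads c1=0 → after 2×micro: -2; S2 reads c2=-3 → after 3×micro: 3 ⇒ (c0=-515/128, c1=-2, c2=3)
macro 8: S0 reads c2=3 → after 1×micro: 1021/256; S1 reads c1=-2 → after 2×micro: 5; S2 reads c2=3 → after 3×micro: -3 ⇒ (c0=1021/256, c1=5, c2=-3)
macro 9: S0 reads c2=-3 → after 1×micro: -2051/512; S1 reads c1=5 → after 2×micro: 0; S2 reads c2=-3 → after 3×micro: 3 ⇒ (c0=-2051/512, c1=0, c2=3)

S0 state at macro-step 9 = -2051/512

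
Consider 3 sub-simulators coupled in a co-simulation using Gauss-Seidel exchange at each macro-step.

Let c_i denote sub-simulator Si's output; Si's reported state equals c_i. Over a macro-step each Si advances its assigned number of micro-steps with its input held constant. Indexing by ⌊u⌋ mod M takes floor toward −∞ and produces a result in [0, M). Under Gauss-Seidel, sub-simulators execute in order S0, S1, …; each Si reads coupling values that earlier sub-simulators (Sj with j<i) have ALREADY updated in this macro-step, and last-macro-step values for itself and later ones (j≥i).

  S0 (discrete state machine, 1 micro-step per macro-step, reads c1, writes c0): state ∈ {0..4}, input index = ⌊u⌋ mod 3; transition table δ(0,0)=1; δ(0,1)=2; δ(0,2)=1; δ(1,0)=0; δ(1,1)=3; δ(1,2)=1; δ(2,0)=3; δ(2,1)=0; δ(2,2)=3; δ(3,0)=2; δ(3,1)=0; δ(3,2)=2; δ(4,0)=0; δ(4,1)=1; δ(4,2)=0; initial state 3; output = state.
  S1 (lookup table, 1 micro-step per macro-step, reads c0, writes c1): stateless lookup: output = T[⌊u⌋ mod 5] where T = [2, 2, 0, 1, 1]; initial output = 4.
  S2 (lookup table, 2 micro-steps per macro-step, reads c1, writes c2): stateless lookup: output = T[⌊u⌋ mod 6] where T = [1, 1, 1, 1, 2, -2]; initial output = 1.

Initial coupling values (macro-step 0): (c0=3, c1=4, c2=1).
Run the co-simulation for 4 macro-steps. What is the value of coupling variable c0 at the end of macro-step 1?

macro 1: S0 reads c1=4 → after 1×micro: 0; S1 reads c0=0 → after 1×micro: 2; S2 reads c1=2 → after 2×micro: 1 ⇒ (c0=0, c1=2, c2=1)
macro 2: S0 reads c1=2 → after 1×micro: 1; S1 reads c0=1 → after 1×micro: 2; S2 reads c1=2 → after 2×micro: 1 ⇒ (c0=1, c1=2, c2=1)
macro 3: S0 reads c1=2 → after 1×micro: 1; S1 reads c0=1 → after 1×micro: 2; S2 reads c1=2 → after 2×micro: 1 ⇒ (c0=1, c1=2, c2=1)
macro 4: S0 reads c1=2 → after 1×micro: 1; S1 reads c0=1 → after 1×micro: 2; S2 reads c1=2 → after 2×micro: 1 ⇒ (c0=1, c1=2, c2=1)

c0 at macro-step 1 = 0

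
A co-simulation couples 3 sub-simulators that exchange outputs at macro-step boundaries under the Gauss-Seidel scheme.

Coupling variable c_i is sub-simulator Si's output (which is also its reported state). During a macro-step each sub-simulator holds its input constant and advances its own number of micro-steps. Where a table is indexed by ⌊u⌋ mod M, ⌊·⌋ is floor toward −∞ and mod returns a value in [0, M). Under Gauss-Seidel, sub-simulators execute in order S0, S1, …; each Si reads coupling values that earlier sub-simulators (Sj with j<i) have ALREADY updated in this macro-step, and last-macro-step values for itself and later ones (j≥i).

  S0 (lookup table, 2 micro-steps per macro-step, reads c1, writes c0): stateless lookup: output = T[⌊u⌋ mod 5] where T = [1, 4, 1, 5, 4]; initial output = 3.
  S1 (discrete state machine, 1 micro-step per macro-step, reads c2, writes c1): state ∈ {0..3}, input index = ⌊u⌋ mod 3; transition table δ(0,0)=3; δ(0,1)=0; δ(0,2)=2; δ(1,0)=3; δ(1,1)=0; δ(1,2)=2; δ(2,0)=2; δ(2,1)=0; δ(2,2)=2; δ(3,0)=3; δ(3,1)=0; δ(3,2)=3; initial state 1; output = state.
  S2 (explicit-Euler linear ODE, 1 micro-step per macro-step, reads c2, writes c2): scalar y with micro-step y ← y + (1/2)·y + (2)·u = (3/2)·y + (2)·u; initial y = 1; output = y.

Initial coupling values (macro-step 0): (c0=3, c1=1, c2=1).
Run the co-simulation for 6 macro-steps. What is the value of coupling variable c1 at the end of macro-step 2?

c1 at macro-step 2 = 3

macro 1: S0 reads c1=1 → after 2×micro: 4; S1 reads c2=1 → after 1×micro: 0; S2 reads c2=1 → after 1×micro: 7/2 ⇒ (c0=4, c1=0, c2=7/2)
macro 2: S0 reads c1=0 → after 2×micro: 1; S1 reads c2=7/2 → after 1×micro: 3; S2 reads c2=7/2 → after 1×micro: 49/4 ⇒ (c0=1, c1=3, c2=49/4)
macro 3: S0 reads c1=3 → after 2×micro: 5; S1 reads c2=49/4 → after 1×micro: 3; S2 reads c2=49/4 → after 1×micro: 343/8 ⇒ (c0=5, c1=3, c2=343/8)
macro 4: S0 reads c1=3 → after 2×micro: 5; S1 reads c2=343/8 → after 1×micro: 3; S2 reads c2=343/8 → after 1×micro: 2401/16 ⇒ (c0=5, c1=3, c2=2401/16)
macro 5: S0 reads c1=3 → after 2×micro: 5; S1 reads c2=2401/16 → after 1×micro: 3; S2 reads c2=2401/16 → after 1×micro: 16807/32 ⇒ (c0=5, c1=3, c2=16807/32)
macro 6: S0 reads c1=3 → after 2×micro: 5; S1 reads c2=16807/32 → after 1×micro: 3; S2 reads c2=16807/32 → after 1×micro: 117649/64 ⇒ (c0=5, c1=3, c2=117649/64)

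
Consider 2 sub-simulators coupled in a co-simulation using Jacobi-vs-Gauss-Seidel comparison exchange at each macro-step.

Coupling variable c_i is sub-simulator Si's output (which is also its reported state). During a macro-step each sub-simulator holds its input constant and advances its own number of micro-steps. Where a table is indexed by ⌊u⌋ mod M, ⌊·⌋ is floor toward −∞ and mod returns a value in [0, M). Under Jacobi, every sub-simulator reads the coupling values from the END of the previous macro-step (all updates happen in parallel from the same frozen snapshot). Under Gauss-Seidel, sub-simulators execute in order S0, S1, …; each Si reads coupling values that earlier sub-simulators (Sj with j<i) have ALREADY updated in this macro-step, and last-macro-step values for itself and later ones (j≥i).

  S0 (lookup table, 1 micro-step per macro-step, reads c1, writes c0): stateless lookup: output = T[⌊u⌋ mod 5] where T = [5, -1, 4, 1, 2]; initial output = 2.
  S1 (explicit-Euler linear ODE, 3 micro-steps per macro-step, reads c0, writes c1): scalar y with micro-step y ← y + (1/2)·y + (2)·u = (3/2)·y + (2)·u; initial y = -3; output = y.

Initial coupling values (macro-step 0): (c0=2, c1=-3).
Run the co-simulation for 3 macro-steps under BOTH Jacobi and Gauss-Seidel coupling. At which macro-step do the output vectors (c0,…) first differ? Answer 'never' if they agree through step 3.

[Jacobi] macro 1: S0 reads c1=-3 → after 1×micro: 4; S1 reads c0=2 → after 3×micro: 71/8 ⇒ (c0=4, c1=71/8)
[Jacobi] macro 2: S0 reads c1=71/8 → after 1×micro: 1; S1 reads c0=4 → after 3×micro: 4349/64 ⇒ (c0=1, c1=4349/64)
[Jacobi] macro 3: S0 reads c1=4349/64 → after 1×micro: 4; S1 reads c0=1 → after 3×micro: 122287/512 ⇒ (c0=4, c1=122287/512)
[Gauss-Seidel] macro 1: S0 reads c1=-3 → after 1×micro: 4; S1 reads c0=4 → after 3×micro: 223/8 ⇒ (c0=4, c1=223/8)
[Gauss-Seidel] macro 2: S0 reads c1=223/8 → after 1×micro: 4; S1 reads c0=4 → after 3×micro: 8453/64 ⇒ (c0=4, c1=8453/64)
[Gauss-Seidel] macro 3: S0 reads c1=8453/64 → after 1×micro: 4; S1 reads c0=4 → after 3×micro: 247687/512 ⇒ (c0=4, c1=247687/512)

first divergence at macro-step: 1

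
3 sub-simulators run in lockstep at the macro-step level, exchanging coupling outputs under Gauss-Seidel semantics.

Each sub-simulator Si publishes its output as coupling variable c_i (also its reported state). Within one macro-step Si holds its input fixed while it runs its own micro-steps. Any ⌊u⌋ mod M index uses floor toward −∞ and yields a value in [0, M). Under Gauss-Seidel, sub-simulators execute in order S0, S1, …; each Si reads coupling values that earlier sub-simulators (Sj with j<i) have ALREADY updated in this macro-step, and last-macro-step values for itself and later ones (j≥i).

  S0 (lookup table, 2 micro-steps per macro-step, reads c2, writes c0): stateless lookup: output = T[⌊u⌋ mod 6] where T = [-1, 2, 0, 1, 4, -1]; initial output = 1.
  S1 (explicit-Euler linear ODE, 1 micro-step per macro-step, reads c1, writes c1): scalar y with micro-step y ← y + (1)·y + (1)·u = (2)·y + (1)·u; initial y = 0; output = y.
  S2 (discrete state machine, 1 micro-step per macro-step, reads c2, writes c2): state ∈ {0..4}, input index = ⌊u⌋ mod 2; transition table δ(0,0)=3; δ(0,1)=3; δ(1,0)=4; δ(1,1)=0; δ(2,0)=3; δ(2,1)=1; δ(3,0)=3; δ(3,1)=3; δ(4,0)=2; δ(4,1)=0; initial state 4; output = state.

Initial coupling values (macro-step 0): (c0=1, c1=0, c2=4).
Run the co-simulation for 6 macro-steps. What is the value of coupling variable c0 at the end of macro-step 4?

macro 1: S0 reads c2=4 → after 2×micro: 4; S1 reads c1=0 → after 1×micro: 0; S2 reads c2=4 → after 1×micro: 2 ⇒ (c0=4, c1=0, c2=2)
macro 2: S0 reads c2=2 → after 2×micro: 0; S1 reads c1=0 → after 1×micro: 0; S2 reads c2=2 → after 1×micro: 3 ⇒ (c0=0, c1=0, c2=3)
macro 3: S0 reads c2=3 → after 2×micro: 1; S1 reads c1=0 → after 1×micro: 0; S2 reads c2=3 → after 1×micro: 3 ⇒ (c0=1, c1=0, c2=3)
macro 4: S0 reads c2=3 → after 2×micro: 1; S1 reads c1=0 → after 1×micro: 0; S2 reads c2=3 → after 1×micro: 3 ⇒ (c0=1, c1=0, c2=3)
macro 5: S0 reads c2=3 → after 2×micro: 1; S1 reads c1=0 → after 1×micro: 0; S2 reads c2=3 → after 1×micro: 3 ⇒ (c0=1, c1=0, c2=3)
macro 6: S0 reads c2=3 → after 2×micro: 1; S1 reads c1=0 → after 1×micro: 0; S2 reads c2=3 → after 1×micro: 3 ⇒ (c0=1, c1=0, c2=3)

c0 at macro-step 4 = 1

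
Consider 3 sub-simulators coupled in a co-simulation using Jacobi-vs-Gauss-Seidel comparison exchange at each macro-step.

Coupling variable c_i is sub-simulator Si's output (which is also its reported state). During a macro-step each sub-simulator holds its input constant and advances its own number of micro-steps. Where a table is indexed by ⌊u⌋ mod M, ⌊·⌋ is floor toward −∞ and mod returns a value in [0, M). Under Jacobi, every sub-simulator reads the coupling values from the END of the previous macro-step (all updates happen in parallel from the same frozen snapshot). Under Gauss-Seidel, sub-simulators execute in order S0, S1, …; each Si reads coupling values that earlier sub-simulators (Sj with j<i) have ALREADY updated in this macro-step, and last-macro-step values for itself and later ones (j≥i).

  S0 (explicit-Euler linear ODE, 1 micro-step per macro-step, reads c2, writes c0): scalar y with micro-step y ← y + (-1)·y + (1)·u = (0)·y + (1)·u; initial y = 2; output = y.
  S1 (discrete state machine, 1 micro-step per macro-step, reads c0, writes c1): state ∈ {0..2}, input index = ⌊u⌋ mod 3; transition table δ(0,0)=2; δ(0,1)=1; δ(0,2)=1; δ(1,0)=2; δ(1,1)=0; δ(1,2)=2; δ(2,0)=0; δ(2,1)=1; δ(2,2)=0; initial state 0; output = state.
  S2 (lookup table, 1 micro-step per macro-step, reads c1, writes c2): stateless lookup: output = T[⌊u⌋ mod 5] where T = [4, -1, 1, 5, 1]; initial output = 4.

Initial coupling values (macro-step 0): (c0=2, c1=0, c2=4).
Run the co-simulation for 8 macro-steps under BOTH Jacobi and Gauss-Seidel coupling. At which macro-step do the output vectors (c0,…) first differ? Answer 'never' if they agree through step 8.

first divergence at macro-step: 1

[Jacobi] macro 1: S0 reads c2=4 → after 1×micro: 4; S1 reads c0=2 → after 1×micro: 1; S2 reads c1=0 → after 1×micro: 4 ⇒ (c0=4, c1=1, c2=4)
[Jacobi] macro 2: S0 reads c2=4 → after 1×micro: 4; S1 reads c0=4 → after 1×micro: 0; S2 reads c1=1 → after 1×micro: -1 ⇒ (c0=4, c1=0, c2=-1)
[Jacobi] macro 3: S0 reads c2=-1 → after 1×micro: -1; S1 reads c0=4 → after 1×micro: 1; S2 reads c1=0 → after 1×micro: 4 ⇒ (c0=-1, c1=1, c2=4)
[Jacobi] macro 4: S0 reads c2=4 → after 1×micro: 4; S1 reads c0=-1 → after 1×micro: 2; S2 reads c1=1 → after 1×micro: -1 ⇒ (c0=4, c1=2, c2=-1)
[Jacobi] macro 5: S0 reads c2=-1 → after 1×micro: -1; S1 reads c0=4 → after 1×micro: 1; S2 reads c1=2 → after 1×micro: 1 ⇒ (c0=-1, c1=1, c2=1)
[Jacobi] macro 6: S0 reads c2=1 → after 1×micro: 1; S1 reads c0=-1 → after 1×micro: 2; S2 reads c1=1 → after 1×micro: -1 ⇒ (c0=1, c1=2, c2=-1)
[Jacobi] macro 7: S0 reads c2=-1 → after 1×micro: -1; S1 reads c0=1 → after 1×micro: 1; S2 reads c1=2 → after 1×micro: 1 ⇒ (c0=-1, c1=1, c2=1)
[Jacobi] macro 8: S0 reads c2=1 → after 1×micro: 1; S1 reads c0=-1 → after 1×micro: 2; S2 reads c1=1 → after 1×micro: -1 ⇒ (c0=1, c1=2, c2=-1)
[Gauss-Seidel] macro 1: S0 reads c2=4 → after 1×micro: 4; S1 reads c0=4 → after 1×micro: 1; S2 reads c1=1 → after 1×micro: -1 ⇒ (c0=4, c1=1, c2=-1)
[Gauss-Seidel] macro 2: S0 reads c2=-1 → after 1×micro: -1; S1 reads c0=-1 → after 1×micro: 2; S2 reads c1=2 → after 1×micro: 1 ⇒ (c0=-1, c1=2, c2=1)
[Gauss-Seidel] macro 3: S0 reads c2=1 → after 1×micro: 1; S1 reads c0=1 → after 1×micro: 1; S2 reads c1=1 → after 1×micro: -1 ⇒ (c0=1, c1=1, c2=-1)
[Gauss-Seidel] macro 4: S0 reads c2=-1 → after 1×micro: -1; S1 reads c0=-1 → after 1×micro: 2; S2 reads c1=2 → after 1×micro: 1 ⇒ (c0=-1, c1=2, c2=1)
[Gauss-Seidel] macro 5: S0 reads c2=1 → after 1×micro: 1; S1 reads c0=1 → after 1×micro: 1; S2 reads c1=1 → after 1×micro: -1 ⇒ (c0=1, c1=1, c2=-1)
[Gauss-Seidel] macro 6: S0 reads c2=-1 → after 1×micro: -1; S1 reads c0=-1 → after 1×micro: 2; S2 reads c1=2 → after 1×micro: 1 ⇒ (c0=-1, c1=2, c2=1)
[Gauss-Seidel] macro 7: S0 reads c2=1 → after 1×micro: 1; S1 reads c0=1 → after 1×micro: 1; S2 reads c1=1 → after 1×micro: -1 ⇒ (c0=1, c1=1, c2=-1)
[Gauss-Seidel] macro 8: S0 reads c2=-1 → after 1×micro: -1; S1 reads c0=-1 → after 1×micro: 2; S2 reads c1=2 → after 1×micro: 1 ⇒ (c0=-1, c1=2, c2=1)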